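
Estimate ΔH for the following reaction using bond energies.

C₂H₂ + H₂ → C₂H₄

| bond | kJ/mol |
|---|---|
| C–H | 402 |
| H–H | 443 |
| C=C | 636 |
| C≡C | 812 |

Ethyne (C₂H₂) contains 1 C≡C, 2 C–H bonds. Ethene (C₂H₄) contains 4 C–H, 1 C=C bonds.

ΔH ≈ −185 kJ

Bonds broken (reactants):
  C≡C: 1 × 812 = 812
  C–H: 2 × 402 = 804
  H–H: 1 × 443 = 443
  Σ(broken) = 2059 kJ
Bonds formed (products):
  C–H: 4 × 402 = 1608
  C=C: 1 × 636 = 636
  Σ(formed) = 2244 kJ
ΔH = Σ(broken) − Σ(formed) = 2059 − 2244 = −185 kJ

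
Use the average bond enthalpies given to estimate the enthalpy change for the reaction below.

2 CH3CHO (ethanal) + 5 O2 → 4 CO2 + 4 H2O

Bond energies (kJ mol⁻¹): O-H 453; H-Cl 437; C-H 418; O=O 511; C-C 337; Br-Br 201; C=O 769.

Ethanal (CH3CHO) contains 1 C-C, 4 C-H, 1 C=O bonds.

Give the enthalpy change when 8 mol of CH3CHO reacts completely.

ΔH = −6660 kJ

Bonds broken (reactants):
  C-C: 2 × 337 = 674
  C-H: 8 × 418 = 3344
  C=O: 2 × 769 = 1538
  O=O: 5 × 511 = 2555
  Σ(broken) = 8111 kJ
Bonds formed (products):
  C=O: 8 × 769 = 6152
  O-H: 8 × 453 = 3624
  Σ(formed) = 9776 kJ
ΔH = Σ(broken) − Σ(formed) = 8111 − 9776 = −1665 kJ
For 4× the reaction as written: 4 × (−1665) = −6660 kJ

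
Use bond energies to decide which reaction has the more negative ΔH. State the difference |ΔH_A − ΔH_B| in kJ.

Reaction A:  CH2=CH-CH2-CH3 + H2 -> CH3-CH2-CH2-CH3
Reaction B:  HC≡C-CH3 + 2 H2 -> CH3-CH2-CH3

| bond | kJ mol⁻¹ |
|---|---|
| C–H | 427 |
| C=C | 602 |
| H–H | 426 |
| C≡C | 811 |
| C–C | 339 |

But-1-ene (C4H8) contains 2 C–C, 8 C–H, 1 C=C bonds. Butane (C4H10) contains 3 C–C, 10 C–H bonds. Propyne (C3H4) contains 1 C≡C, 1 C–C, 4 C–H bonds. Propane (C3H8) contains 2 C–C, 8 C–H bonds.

Reaction B, by 219 kJ

Reaction A:
  Bonds broken (reactants):
    C–C: 2 × 339 = 678
    C–H: 8 × 427 = 3416
    C=C: 1 × 602 = 602
    H–H: 1 × 426 = 426
    Σ(broken) = 5122 kJ
  Bonds formed (products):
    C–C: 3 × 339 = 1017
    C–H: 10 × 427 = 4270
    Σ(formed) = 5287 kJ
  ΔH_A = 5122 − 5287 = −165 kJ
Reaction B:
  Bonds broken (reactants):
    C≡C: 1 × 811 = 811
    C–C: 1 × 339 = 339
    C–H: 4 × 427 = 1708
    H–H: 2 × 426 = 852
    Σ(broken) = 3710 kJ
  Bonds formed (products):
    C–C: 2 × 339 = 678
    C–H: 8 × 427 = 3416
    Σ(formed) = 4094 kJ
  ΔH_B = 3710 − 4094 = −384 kJ
ΔH_A − ΔH_B = +219 kJ, so reaction B has the more negative ΔH; |ΔH_A − ΔH_B| = 219 kJ.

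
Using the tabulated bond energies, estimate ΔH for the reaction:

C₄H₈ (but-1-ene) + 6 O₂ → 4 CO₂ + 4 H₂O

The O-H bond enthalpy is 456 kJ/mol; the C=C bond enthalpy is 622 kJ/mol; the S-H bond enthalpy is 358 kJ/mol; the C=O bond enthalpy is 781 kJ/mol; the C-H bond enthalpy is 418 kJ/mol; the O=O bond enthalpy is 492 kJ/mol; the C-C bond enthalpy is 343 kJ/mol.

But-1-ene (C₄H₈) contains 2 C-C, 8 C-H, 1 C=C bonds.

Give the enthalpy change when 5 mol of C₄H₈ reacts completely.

Bonds broken (reactants):
  C-C: 2 × 343 = 686
  C-H: 8 × 418 = 3344
  C=C: 1 × 622 = 622
  O=O: 6 × 492 = 2952
  Σ(broken) = 7604 kJ
Bonds formed (products):
  C=O: 8 × 781 = 6248
  O-H: 8 × 456 = 3648
  Σ(formed) = 9896 kJ
ΔH = Σ(broken) − Σ(formed) = 7604 − 9896 = −2292 kJ
For 5× the reaction as written: 5 × (−2292) = −11460 kJ

ΔH = −11460 kJ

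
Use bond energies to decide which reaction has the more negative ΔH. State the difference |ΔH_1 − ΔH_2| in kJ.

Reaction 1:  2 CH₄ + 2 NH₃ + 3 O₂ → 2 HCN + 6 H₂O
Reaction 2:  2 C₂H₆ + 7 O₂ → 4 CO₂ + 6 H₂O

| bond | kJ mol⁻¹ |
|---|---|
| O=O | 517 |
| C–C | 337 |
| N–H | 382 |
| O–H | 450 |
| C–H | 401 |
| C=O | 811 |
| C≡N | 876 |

Reaction 1:
  Bonds broken (reactants):
    C–H: 8 × 401 = 3208
    N–H: 6 × 382 = 2292
    O=O: 3 × 517 = 1551
    Σ(broken) = 7051 kJ
  Bonds formed (products):
    C≡N: 2 × 876 = 1752
    C–H: 2 × 401 = 802
    O–H: 12 × 450 = 5400
    Σ(formed) = 7954 kJ
  ΔH_1 = 7051 − 7954 = −903 kJ
Reaction 2:
  Bonds broken (reactants):
    C–C: 2 × 337 = 674
    C–H: 12 × 401 = 4812
    O=O: 7 × 517 = 3619
    Σ(broken) = 9105 kJ
  Bonds formed (products):
    C=O: 8 × 811 = 6488
    O–H: 12 × 450 = 5400
    Σ(formed) = 11888 kJ
  ΔH_2 = 9105 − 11888 = −2783 kJ
ΔH_1 − ΔH_2 = +1880 kJ, so reaction 2 has the more negative ΔH; |ΔH_1 − ΔH_2| = 1880 kJ.

Reaction 2, by 1880 kJ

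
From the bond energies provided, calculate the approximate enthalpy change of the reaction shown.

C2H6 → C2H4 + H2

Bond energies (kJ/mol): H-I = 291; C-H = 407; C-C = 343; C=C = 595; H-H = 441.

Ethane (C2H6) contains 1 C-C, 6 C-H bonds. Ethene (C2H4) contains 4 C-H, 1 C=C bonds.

ΔH ≈ +121 kJ

Bonds broken (reactants):
  C-C: 1 × 343 = 343
  C-H: 6 × 407 = 2442
  Σ(broken) = 2785 kJ
Bonds formed (products):
  C-H: 4 × 407 = 1628
  C=C: 1 × 595 = 595
  H-H: 1 × 441 = 441
  Σ(formed) = 2664 kJ
ΔH = Σ(broken) − Σ(formed) = 2785 − 2664 = +121 kJ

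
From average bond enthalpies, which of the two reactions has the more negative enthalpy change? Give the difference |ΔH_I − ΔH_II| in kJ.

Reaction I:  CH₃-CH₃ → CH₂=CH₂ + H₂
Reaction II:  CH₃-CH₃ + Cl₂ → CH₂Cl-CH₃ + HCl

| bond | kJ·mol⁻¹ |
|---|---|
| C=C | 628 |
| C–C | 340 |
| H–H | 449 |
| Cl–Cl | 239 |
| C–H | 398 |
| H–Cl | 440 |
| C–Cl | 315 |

Reaction II, by 177 kJ

Reaction I:
  Bonds broken (reactants):
    C–C: 1 × 340 = 340
    C–H: 6 × 398 = 2388
    Σ(broken) = 2728 kJ
  Bonds formed (products):
    C–H: 4 × 398 = 1592
    C=C: 1 × 628 = 628
    H–H: 1 × 449 = 449
    Σ(formed) = 2669 kJ
  ΔH_I = 2728 − 2669 = +59 kJ
Reaction II:
  Bonds broken (reactants):
    C–C: 1 × 340 = 340
    C–H: 6 × 398 = 2388
    Cl–Cl: 1 × 239 = 239
    Σ(broken) = 2967 kJ
  Bonds formed (products):
    C–C: 1 × 340 = 340
    C–Cl: 1 × 315 = 315
    C–H: 5 × 398 = 1990
    H–Cl: 1 × 440 = 440
    Σ(formed) = 3085 kJ
  ΔH_II = 2967 − 3085 = −118 kJ
ΔH_I − ΔH_II = +177 kJ, so reaction II has the more negative ΔH; |ΔH_I − ΔH_II| = 177 kJ.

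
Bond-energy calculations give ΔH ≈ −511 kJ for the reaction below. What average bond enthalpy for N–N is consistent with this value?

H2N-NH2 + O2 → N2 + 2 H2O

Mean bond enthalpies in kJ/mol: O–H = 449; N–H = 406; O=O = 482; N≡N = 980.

Let D be the N–N bond energy.
Σ(broken) = 4×406 + 1×D + 1×482 = 2106 + D
Σ(formed) = 1×980 + 4×449 = 2776
ΔH = Σ(broken) − Σ(formed) = (2106 + D) − (2776) = −670 + D
Setting this equal to −511 kJ gives D = 159 kJ/mol.

D(N–N) ≈ 159 kJ/mol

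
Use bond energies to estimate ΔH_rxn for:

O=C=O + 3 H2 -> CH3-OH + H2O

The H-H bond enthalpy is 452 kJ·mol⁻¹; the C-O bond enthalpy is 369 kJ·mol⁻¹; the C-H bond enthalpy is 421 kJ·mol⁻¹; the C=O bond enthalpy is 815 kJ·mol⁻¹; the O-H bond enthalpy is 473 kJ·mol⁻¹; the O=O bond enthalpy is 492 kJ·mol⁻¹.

ΔH ≈ −65 kJ

Bonds broken (reactants):
  C=O: 2 × 815 = 1630
  H-H: 3 × 452 = 1356
  Σ(broken) = 2986 kJ
Bonds formed (products):
  C-H: 3 × 421 = 1263
  C-O: 1 × 369 = 369
  O-H: 3 × 473 = 1419
  Σ(formed) = 3051 kJ
ΔH = Σ(broken) − Σ(formed) = 2986 − 3051 = −65 kJ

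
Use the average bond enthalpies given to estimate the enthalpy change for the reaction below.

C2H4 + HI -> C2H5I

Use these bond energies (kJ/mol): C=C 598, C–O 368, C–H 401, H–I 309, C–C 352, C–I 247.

ΔH ≈ −93 kJ

Bonds broken (reactants):
  C–H: 4 × 401 = 1604
  C=C: 1 × 598 = 598
  H–I: 1 × 309 = 309
  Σ(broken) = 2511 kJ
Bonds formed (products):
  C–C: 1 × 352 = 352
  C–H: 5 × 401 = 2005
  C–I: 1 × 247 = 247
  Σ(formed) = 2604 kJ
ΔH = Σ(broken) − Σ(formed) = 2511 − 2604 = −93 kJ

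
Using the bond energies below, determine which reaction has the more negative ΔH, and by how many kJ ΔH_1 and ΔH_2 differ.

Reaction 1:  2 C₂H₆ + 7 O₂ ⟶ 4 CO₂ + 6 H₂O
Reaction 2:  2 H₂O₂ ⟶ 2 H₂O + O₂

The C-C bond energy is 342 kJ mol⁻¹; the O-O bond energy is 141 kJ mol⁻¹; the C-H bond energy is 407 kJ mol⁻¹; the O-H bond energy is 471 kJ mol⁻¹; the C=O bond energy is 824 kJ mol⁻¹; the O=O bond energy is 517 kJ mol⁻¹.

Reaction 1, by 2822 kJ

Reaction 1:
  Bonds broken (reactants):
    C-C: 2 × 342 = 684
    C-H: 12 × 407 = 4884
    O=O: 7 × 517 = 3619
    Σ(broken) = 9187 kJ
  Bonds formed (products):
    C=O: 8 × 824 = 6592
    O-H: 12 × 471 = 5652
    Σ(formed) = 12244 kJ
  ΔH_1 = 9187 − 12244 = −3057 kJ
Reaction 2:
  Bonds broken (reactants):
    O-H: 4 × 471 = 1884
    O-O: 2 × 141 = 282
    Σ(broken) = 2166 kJ
  Bonds formed (products):
    O-H: 4 × 471 = 1884
    O=O: 1 × 517 = 517
    Σ(formed) = 2401 kJ
  ΔH_2 = 2166 − 2401 = −235 kJ
ΔH_1 − ΔH_2 = −2822 kJ, so reaction 1 has the more negative ΔH; |ΔH_1 − ΔH_2| = 2822 kJ.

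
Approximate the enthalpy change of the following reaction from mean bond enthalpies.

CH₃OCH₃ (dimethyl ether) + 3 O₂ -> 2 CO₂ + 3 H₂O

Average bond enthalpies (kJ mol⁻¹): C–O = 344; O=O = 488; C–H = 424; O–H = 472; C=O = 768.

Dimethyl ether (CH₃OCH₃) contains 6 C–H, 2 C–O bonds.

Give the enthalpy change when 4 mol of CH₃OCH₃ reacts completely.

ΔH = −4832 kJ

Bonds broken (reactants):
  C–H: 6 × 424 = 2544
  C–O: 2 × 344 = 688
  O=O: 3 × 488 = 1464
  Σ(broken) = 4696 kJ
Bonds formed (products):
  C=O: 4 × 768 = 3072
  O–H: 6 × 472 = 2832
  Σ(formed) = 5904 kJ
ΔH = Σ(broken) − Σ(formed) = 4696 − 5904 = −1208 kJ
For 4× the reaction as written: 4 × (−1208) = −4832 kJ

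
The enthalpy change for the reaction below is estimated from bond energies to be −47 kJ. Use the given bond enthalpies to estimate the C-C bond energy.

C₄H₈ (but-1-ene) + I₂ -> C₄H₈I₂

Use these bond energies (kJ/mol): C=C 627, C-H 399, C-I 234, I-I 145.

Let D be the C-C bond energy.
Σ(broken) = 2×D + 8×399 + 1×627 + 1×145 = 3964 + 2D
Σ(formed) = 3×D + 8×399 + 2×234 = 3660 + 3D
ΔH = Σ(broken) − Σ(formed) = (3964 + 2D) − (3660 + 3D) = +304 − D
Setting this equal to −47 kJ gives D = 351 kJ/mol.

D(C-C) ≈ 351 kJ/mol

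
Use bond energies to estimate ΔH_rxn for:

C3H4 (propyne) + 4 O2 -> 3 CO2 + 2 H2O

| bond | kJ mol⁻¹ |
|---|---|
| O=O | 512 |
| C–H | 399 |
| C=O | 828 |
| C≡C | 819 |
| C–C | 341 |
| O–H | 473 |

Bonds broken (reactants):
  C≡C: 1 × 819 = 819
  C–C: 1 × 341 = 341
  C–H: 4 × 399 = 1596
  O=O: 4 × 512 = 2048
  Σ(broken) = 4804 kJ
Bonds formed (products):
  C=O: 6 × 828 = 4968
  O–H: 4 × 473 = 1892
  Σ(formed) = 6860 kJ
ΔH = Σ(broken) − Σ(formed) = 4804 − 6860 = −2056 kJ

ΔH ≈ −2056 kJ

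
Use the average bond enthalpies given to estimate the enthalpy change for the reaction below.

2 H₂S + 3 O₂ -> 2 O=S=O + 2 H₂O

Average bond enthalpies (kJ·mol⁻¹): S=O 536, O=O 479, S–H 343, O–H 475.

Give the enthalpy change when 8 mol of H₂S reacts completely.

ΔH = −4940 kJ

Bonds broken (reactants):
  O=O: 3 × 479 = 1437
  S–H: 4 × 343 = 1372
  Σ(broken) = 2809 kJ
Bonds formed (products):
  O–H: 4 × 475 = 1900
  S=O: 4 × 536 = 2144
  Σ(formed) = 4044 kJ
ΔH = Σ(broken) − Σ(formed) = 2809 − 4044 = −1235 kJ
For 4× the reaction as written: 4 × (−1235) = −4940 kJ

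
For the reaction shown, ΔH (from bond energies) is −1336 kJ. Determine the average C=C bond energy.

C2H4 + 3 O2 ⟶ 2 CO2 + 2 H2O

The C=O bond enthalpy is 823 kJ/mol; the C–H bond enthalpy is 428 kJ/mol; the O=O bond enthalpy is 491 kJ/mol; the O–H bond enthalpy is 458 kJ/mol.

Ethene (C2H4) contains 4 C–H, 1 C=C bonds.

D(C=C) ≈ 603 kJ/mol

Let D be the C=C bond energy.
Σ(broken) = 4×428 + 1×D + 3×491 = 3185 + D
Σ(formed) = 4×823 + 4×458 = 5124
ΔH = Σ(broken) − Σ(formed) = (3185 + D) − (5124) = −1939 + D
Setting this equal to −1336 kJ gives D = 603 kJ/mol.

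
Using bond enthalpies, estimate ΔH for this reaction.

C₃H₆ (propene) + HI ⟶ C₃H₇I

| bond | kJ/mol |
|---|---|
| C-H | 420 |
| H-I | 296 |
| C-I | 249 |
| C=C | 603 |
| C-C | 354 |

Bonds broken (reactants):
  C-C: 1 × 354 = 354
  C-H: 6 × 420 = 2520
  C=C: 1 × 603 = 603
  H-I: 1 × 296 = 296
  Σ(broken) = 3773 kJ
Bonds formed (products):
  C-C: 2 × 354 = 708
  C-H: 7 × 420 = 2940
  C-I: 1 × 249 = 249
  Σ(formed) = 3897 kJ
ΔH = Σ(broken) − Σ(formed) = 3773 − 3897 = −124 kJ

ΔH ≈ −124 kJ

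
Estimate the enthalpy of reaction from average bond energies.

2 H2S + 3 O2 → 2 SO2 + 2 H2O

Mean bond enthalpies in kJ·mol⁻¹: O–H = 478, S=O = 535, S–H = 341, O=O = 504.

Bonds broken (reactants):
  O=O: 3 × 504 = 1512
  S–H: 4 × 341 = 1364
  Σ(broken) = 2876 kJ
Bonds formed (products):
  O–H: 4 × 478 = 1912
  S=O: 4 × 535 = 2140
  Σ(formed) = 4052 kJ
ΔH = Σ(broken) − Σ(formed) = 2876 − 4052 = −1176 kJ

ΔH ≈ −1176 kJ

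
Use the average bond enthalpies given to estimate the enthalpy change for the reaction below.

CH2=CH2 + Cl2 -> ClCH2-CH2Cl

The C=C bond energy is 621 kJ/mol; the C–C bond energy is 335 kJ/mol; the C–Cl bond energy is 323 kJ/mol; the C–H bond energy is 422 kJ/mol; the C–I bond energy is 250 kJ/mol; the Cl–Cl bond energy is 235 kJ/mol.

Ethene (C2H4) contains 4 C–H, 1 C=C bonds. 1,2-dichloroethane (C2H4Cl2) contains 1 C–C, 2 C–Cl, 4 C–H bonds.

ΔH ≈ −125 kJ

Bonds broken (reactants):
  C–H: 4 × 422 = 1688
  C=C: 1 × 621 = 621
  Cl–Cl: 1 × 235 = 235
  Σ(broken) = 2544 kJ
Bonds formed (products):
  C–C: 1 × 335 = 335
  C–Cl: 2 × 323 = 646
  C–H: 4 × 422 = 1688
  Σ(formed) = 2669 kJ
ΔH = Σ(broken) − Σ(formed) = 2544 − 2669 = −125 kJ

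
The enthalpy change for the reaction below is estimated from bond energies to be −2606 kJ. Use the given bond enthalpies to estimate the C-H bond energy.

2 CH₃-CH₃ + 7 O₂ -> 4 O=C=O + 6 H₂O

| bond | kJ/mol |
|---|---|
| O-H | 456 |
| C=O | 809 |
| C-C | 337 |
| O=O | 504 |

Let D be the C-H bond energy.
Σ(broken) = 2×337 + 12×D + 7×504 = 4202 + 12D
Σ(formed) = 8×809 + 12×456 = 11944
ΔH = Σ(broken) − Σ(formed) = (4202 + 12D) − (11944) = −7742 + 12D
Setting this equal to −2606 kJ gives 12D = 5136, so D = 428 kJ/mol.

D(C-H) ≈ 428 kJ/mol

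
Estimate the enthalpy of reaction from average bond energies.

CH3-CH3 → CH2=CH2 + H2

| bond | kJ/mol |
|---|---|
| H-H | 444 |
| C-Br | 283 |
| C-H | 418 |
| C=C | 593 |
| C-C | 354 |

ΔH ≈ +153 kJ

Bonds broken (reactants):
  C-C: 1 × 354 = 354
  C-H: 6 × 418 = 2508
  Σ(broken) = 2862 kJ
Bonds formed (products):
  C-H: 4 × 418 = 1672
  C=C: 1 × 593 = 593
  H-H: 1 × 444 = 444
  Σ(formed) = 2709 kJ
ΔH = Σ(broken) − Σ(formed) = 2862 − 2709 = +153 kJ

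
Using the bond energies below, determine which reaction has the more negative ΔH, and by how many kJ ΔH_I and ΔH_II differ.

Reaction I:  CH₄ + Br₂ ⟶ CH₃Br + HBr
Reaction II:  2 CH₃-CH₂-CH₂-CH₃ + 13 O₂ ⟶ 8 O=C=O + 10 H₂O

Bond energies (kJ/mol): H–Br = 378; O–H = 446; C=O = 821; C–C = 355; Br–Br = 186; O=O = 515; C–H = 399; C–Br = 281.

Reaction I:
  Bonds broken (reactants):
    Br–Br: 1 × 186 = 186
    C–H: 4 × 399 = 1596
    Σ(broken) = 1782 kJ
  Bonds formed (products):
    C–Br: 1 × 281 = 281
    C–H: 3 × 399 = 1197
    H–Br: 1 × 378 = 378
    Σ(formed) = 1856 kJ
  ΔH_I = 1782 − 1856 = −74 kJ
Reaction II:
  Bonds broken (reactants):
    C–C: 6 × 355 = 2130
    C–H: 20 × 399 = 7980
    O=O: 13 × 515 = 6695
    Σ(broken) = 16805 kJ
  Bonds formed (products):
    C=O: 16 × 821 = 13136
    O–H: 20 × 446 = 8920
    Σ(formed) = 22056 kJ
  ΔH_II = 16805 − 22056 = −5251 kJ
ΔH_I − ΔH_II = +5177 kJ, so reaction II has the more negative ΔH; |ΔH_I − ΔH_II| = 5177 kJ.

Reaction II, by 5177 kJ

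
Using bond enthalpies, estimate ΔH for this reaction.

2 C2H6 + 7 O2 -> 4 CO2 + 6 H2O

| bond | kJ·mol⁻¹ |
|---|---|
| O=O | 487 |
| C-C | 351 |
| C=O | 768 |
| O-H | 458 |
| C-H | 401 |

Bonds broken (reactants):
  C-C: 2 × 351 = 702
  C-H: 12 × 401 = 4812
  O=O: 7 × 487 = 3409
  Σ(broken) = 8923 kJ
Bonds formed (products):
  C=O: 8 × 768 = 6144
  O-H: 12 × 458 = 5496
  Σ(formed) = 11640 kJ
ΔH = Σ(broken) − Σ(formed) = 8923 − 11640 = −2717 kJ

ΔH ≈ −2717 kJ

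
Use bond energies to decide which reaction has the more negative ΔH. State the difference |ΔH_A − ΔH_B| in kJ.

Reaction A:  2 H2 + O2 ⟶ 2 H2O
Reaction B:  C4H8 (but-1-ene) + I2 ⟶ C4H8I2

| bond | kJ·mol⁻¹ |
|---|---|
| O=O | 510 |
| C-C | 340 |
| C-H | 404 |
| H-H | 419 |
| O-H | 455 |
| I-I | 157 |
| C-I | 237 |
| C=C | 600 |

Reaction A:
  Bonds broken (reactants):
    H-H: 2 × 419 = 838
    O=O: 1 × 510 = 510
    Σ(broken) = 1348 kJ
  Bonds formed (products):
    O-H: 4 × 455 = 1820
    Σ(formed) = 1820 kJ
  ΔH_A = 1348 − 1820 = −472 kJ
Reaction B:
  Bonds broken (reactants):
    C-C: 2 × 340 = 680
    C-H: 8 × 404 = 3232
    C=C: 1 × 600 = 600
    I-I: 1 × 157 = 157
    Σ(broken) = 4669 kJ
  Bonds formed (products):
    C-C: 3 × 340 = 1020
    C-H: 8 × 404 = 3232
    C-I: 2 × 237 = 474
    Σ(formed) = 4726 kJ
  ΔH_B = 4669 − 4726 = −57 kJ
ΔH_A − ΔH_B = −415 kJ, so reaction A has the more negative ΔH; |ΔH_A − ΔH_B| = 415 kJ.

Reaction A, by 415 kJ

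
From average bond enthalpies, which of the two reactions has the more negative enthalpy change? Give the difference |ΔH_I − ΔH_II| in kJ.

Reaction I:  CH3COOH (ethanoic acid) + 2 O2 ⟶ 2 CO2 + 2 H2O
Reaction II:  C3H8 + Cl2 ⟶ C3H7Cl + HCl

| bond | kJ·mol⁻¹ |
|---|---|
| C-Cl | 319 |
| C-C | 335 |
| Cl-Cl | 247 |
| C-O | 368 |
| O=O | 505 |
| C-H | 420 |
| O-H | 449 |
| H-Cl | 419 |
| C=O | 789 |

Reaction I, by 670 kJ

Reaction I:
  Bonds broken (reactants):
    C-C: 1 × 335 = 335
    C-H: 3 × 420 = 1260
    C-O: 1 × 368 = 368
    C=O: 1 × 789 = 789
    O-H: 1 × 449 = 449
    O=O: 2 × 505 = 1010
    Σ(broken) = 4211 kJ
  Bonds formed (products):
    C=O: 4 × 789 = 3156
    O-H: 4 × 449 = 1796
    Σ(formed) = 4952 kJ
  ΔH_I = 4211 − 4952 = −741 kJ
Reaction II:
  Bonds broken (reactants):
    C-C: 2 × 335 = 670
    C-H: 8 × 420 = 3360
    Cl-Cl: 1 × 247 = 247
    Σ(broken) = 4277 kJ
  Bonds formed (products):
    C-C: 2 × 335 = 670
    C-Cl: 1 × 319 = 319
    C-H: 7 × 420 = 2940
    H-Cl: 1 × 419 = 419
    Σ(formed) = 4348 kJ
  ΔH_II = 4277 − 4348 = −71 kJ
ΔH_I − ΔH_II = −670 kJ, so reaction I has the more negative ΔH; |ΔH_I − ΔH_II| = 670 kJ.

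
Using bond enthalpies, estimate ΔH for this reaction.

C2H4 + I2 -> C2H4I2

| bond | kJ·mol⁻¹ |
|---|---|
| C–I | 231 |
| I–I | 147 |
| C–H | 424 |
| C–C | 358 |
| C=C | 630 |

ΔH ≈ −43 kJ

Bonds broken (reactants):
  C–H: 4 × 424 = 1696
  C=C: 1 × 630 = 630
  I–I: 1 × 147 = 147
  Σ(broken) = 2473 kJ
Bonds formed (products):
  C–C: 1 × 358 = 358
  C–H: 4 × 424 = 1696
  C–I: 2 × 231 = 462
  Σ(formed) = 2516 kJ
ΔH = Σ(broken) − Σ(formed) = 2473 − 2516 = −43 kJ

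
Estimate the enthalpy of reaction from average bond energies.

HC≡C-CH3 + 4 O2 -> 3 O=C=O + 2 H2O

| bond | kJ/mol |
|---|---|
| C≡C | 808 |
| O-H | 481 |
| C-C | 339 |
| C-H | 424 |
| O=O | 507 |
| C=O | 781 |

Bonds broken (reactants):
  C≡C: 1 × 808 = 808
  C-C: 1 × 339 = 339
  C-H: 4 × 424 = 1696
  O=O: 4 × 507 = 2028
  Σ(broken) = 4871 kJ
Bonds formed (products):
  C=O: 6 × 781 = 4686
  O-H: 4 × 481 = 1924
  Σ(formed) = 6610 kJ
ΔH = Σ(broken) − Σ(formed) = 4871 − 6610 = −1739 kJ

ΔH ≈ −1739 kJ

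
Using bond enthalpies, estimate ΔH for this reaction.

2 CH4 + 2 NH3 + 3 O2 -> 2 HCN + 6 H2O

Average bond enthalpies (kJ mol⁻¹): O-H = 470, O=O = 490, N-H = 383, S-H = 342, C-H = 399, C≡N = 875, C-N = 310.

Bonds broken (reactants):
  C-H: 8 × 399 = 3192
  N-H: 6 × 383 = 2298
  O=O: 3 × 490 = 1470
  Σ(broken) = 6960 kJ
Bonds formed (products):
  C≡N: 2 × 875 = 1750
  C-H: 2 × 399 = 798
  O-H: 12 × 470 = 5640
  Σ(formed) = 8188 kJ
ΔH = Σ(broken) − Σ(formed) = 6960 − 8188 = −1228 kJ

ΔH ≈ −1228 kJ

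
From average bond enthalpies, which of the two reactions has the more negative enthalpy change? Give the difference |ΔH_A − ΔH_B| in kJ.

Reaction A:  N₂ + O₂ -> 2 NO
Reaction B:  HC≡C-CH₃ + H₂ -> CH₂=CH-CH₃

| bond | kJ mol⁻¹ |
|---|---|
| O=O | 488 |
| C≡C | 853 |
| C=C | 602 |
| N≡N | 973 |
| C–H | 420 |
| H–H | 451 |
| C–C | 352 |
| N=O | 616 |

Reaction A:
  Bonds broken (reactants):
    N≡N: 1 × 973 = 973
    O=O: 1 × 488 = 488
    Σ(broken) = 1461 kJ
  Bonds formed (products):
    N=O: 2 × 616 = 1232
    Σ(formed) = 1232 kJ
  ΔH_A = 1461 − 1232 = +229 kJ
Reaction B:
  Bonds broken (reactants):
    C≡C: 1 × 853 = 853
    C–C: 1 × 352 = 352
    C–H: 4 × 420 = 1680
    H–H: 1 × 451 = 451
    Σ(broken) = 3336 kJ
  Bonds formed (products):
    C–C: 1 × 352 = 352
    C–H: 6 × 420 = 2520
    C=C: 1 × 602 = 602
    Σ(formed) = 3474 kJ
  ΔH_B = 3336 − 3474 = −138 kJ
ΔH_A − ΔH_B = +367 kJ, so reaction B has the more negative ΔH; |ΔH_A − ΔH_B| = 367 kJ.

Reaction B, by 367 kJ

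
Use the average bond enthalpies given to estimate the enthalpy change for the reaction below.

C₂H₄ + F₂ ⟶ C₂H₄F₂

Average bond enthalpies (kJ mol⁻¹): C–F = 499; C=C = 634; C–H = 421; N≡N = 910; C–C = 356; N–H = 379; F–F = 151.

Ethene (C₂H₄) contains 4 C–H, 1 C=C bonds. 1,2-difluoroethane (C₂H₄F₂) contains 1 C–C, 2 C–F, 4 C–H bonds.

Bonds broken (reactants):
  C–H: 4 × 421 = 1684
  C=C: 1 × 634 = 634
  F–F: 1 × 151 = 151
  Σ(broken) = 2469 kJ
Bonds formed (products):
  C–C: 1 × 356 = 356
  C–F: 2 × 499 = 998
  C–H: 4 × 421 = 1684
  Σ(formed) = 3038 kJ
ΔH = Σ(broken) − Σ(formed) = 2469 − 3038 = −569 kJ

ΔH ≈ −569 kJ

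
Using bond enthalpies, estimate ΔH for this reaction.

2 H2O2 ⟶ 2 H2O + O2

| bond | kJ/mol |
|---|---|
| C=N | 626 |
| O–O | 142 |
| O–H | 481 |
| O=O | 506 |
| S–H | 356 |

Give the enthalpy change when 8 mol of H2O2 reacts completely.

ΔH = −888 kJ

Bonds broken (reactants):
  O–H: 4 × 481 = 1924
  O–O: 2 × 142 = 284
  Σ(broken) = 2208 kJ
Bonds formed (products):
  O–H: 4 × 481 = 1924
  O=O: 1 × 506 = 506
  Σ(formed) = 2430 kJ
ΔH = Σ(broken) − Σ(formed) = 2208 − 2430 = −222 kJ
For 4× the reaction as written: 4 × (−222) = −888 kJ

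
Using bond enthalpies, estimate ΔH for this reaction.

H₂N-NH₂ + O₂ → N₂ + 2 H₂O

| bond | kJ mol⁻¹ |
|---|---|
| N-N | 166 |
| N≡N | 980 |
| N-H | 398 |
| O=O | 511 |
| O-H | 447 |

ΔH ≈ −499 kJ

Bonds broken (reactants):
  N-H: 4 × 398 = 1592
  N-N: 1 × 166 = 166
  O=O: 1 × 511 = 511
  Σ(broken) = 2269 kJ
Bonds formed (products):
  N≡N: 1 × 980 = 980
  O-H: 4 × 447 = 1788
  Σ(formed) = 2768 kJ
ΔH = Σ(broken) − Σ(formed) = 2269 − 2768 = −499 kJ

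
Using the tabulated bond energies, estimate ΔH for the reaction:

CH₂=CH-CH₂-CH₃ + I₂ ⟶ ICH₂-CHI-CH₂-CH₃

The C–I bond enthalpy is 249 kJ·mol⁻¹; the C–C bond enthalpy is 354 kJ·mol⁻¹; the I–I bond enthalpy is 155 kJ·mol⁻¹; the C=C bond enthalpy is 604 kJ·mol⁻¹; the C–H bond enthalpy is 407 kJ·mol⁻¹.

Bonds broken (reactants):
  C–C: 2 × 354 = 708
  C–H: 8 × 407 = 3256
  C=C: 1 × 604 = 604
  I–I: 1 × 155 = 155
  Σ(broken) = 4723 kJ
Bonds formed (products):
  C–C: 3 × 354 = 1062
  C–H: 8 × 407 = 3256
  C–I: 2 × 249 = 498
  Σ(formed) = 4816 kJ
ΔH = Σ(broken) − Σ(formed) = 4723 − 4816 = −93 kJ

ΔH ≈ −93 kJ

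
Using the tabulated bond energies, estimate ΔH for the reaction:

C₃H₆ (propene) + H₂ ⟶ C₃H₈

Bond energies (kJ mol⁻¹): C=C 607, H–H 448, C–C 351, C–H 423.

ΔH ≈ −142 kJ

Bonds broken (reactants):
  C–C: 1 × 351 = 351
  C–H: 6 × 423 = 2538
  C=C: 1 × 607 = 607
  H–H: 1 × 448 = 448
  Σ(broken) = 3944 kJ
Bonds formed (products):
  C–C: 2 × 351 = 702
  C–H: 8 × 423 = 3384
  Σ(formed) = 4086 kJ
ΔH = Σ(broken) − Σ(formed) = 3944 − 4086 = −142 kJ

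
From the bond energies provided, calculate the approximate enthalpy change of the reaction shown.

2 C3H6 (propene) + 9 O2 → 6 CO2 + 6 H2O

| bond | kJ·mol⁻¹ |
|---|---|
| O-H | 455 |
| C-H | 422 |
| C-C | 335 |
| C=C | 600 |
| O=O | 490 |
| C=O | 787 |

Bonds broken (reactants):
  C-C: 2 × 335 = 670
  C-H: 12 × 422 = 5064
  C=C: 2 × 600 = 1200
  O=O: 9 × 490 = 4410
  Σ(broken) = 11344 kJ
Bonds formed (products):
  C=O: 12 × 787 = 9444
  O-H: 12 × 455 = 5460
  Σ(formed) = 14904 kJ
ΔH = Σ(broken) − Σ(formed) = 11344 − 14904 = −3560 kJ

ΔH ≈ −3560 kJ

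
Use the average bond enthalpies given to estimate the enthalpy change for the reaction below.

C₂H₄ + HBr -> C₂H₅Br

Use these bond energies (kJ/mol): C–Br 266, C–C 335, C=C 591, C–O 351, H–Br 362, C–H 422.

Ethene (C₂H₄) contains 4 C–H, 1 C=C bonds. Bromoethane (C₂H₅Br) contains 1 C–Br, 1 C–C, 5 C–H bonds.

ΔH ≈ −70 kJ

Bonds broken (reactants):
  C–H: 4 × 422 = 1688
  C=C: 1 × 591 = 591
  H–Br: 1 × 362 = 362
  Σ(broken) = 2641 kJ
Bonds formed (products):
  C–Br: 1 × 266 = 266
  C–C: 1 × 335 = 335
  C–H: 5 × 422 = 2110
  Σ(formed) = 2711 kJ
ΔH = Σ(broken) − Σ(formed) = 2641 − 2711 = −70 kJ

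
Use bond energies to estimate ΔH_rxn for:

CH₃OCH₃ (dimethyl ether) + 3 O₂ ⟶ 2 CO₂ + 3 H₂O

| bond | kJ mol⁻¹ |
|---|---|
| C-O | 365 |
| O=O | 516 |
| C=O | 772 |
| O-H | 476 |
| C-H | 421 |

Bonds broken (reactants):
  C-H: 6 × 421 = 2526
  C-O: 2 × 365 = 730
  O=O: 3 × 516 = 1548
  Σ(broken) = 4804 kJ
Bonds formed (products):
  C=O: 4 × 772 = 3088
  O-H: 6 × 476 = 2856
  Σ(formed) = 5944 kJ
ΔH = Σ(broken) − Σ(formed) = 4804 − 5944 = −1140 kJ

ΔH ≈ −1140 kJ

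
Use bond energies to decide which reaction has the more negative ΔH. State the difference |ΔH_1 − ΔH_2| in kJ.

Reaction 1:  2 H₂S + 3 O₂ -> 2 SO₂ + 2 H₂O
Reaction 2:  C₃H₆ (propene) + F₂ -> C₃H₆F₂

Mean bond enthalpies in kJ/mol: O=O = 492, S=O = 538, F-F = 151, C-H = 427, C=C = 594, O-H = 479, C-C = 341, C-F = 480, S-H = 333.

Reaction 1, by 704 kJ

Reaction 1:
  Bonds broken (reactants):
    O=O: 3 × 492 = 1476
    S-H: 4 × 333 = 1332
    Σ(broken) = 2808 kJ
  Bonds formed (products):
    O-H: 4 × 479 = 1916
    S=O: 4 × 538 = 2152
    Σ(formed) = 4068 kJ
  ΔH_1 = 2808 − 4068 = −1260 kJ
Reaction 2:
  Bonds broken (reactants):
    C-C: 1 × 341 = 341
    C-H: 6 × 427 = 2562
    C=C: 1 × 594 = 594
    F-F: 1 × 151 = 151
    Σ(broken) = 3648 kJ
  Bonds formed (products):
    C-C: 2 × 341 = 682
    C-F: 2 × 480 = 960
    C-H: 6 × 427 = 2562
    Σ(formed) = 4204 kJ
  ΔH_2 = 3648 − 4204 = −556 kJ
ΔH_1 − ΔH_2 = −704 kJ, so reaction 1 has the more negative ΔH; |ΔH_1 − ΔH_2| = 704 kJ.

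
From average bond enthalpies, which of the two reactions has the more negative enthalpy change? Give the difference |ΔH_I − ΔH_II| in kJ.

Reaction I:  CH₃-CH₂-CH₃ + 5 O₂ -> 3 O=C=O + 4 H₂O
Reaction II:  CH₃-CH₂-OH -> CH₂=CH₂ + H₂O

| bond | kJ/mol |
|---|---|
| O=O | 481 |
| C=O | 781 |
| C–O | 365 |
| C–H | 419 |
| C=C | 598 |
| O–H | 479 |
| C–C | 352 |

Reaction I, by 2116 kJ

Reaction I:
  Bonds broken (reactants):
    C–C: 2 × 352 = 704
    C–H: 8 × 419 = 3352
    O=O: 5 × 481 = 2405
    Σ(broken) = 6461 kJ
  Bonds formed (products):
    C=O: 6 × 781 = 4686
    O–H: 8 × 479 = 3832
    Σ(formed) = 8518 kJ
  ΔH_I = 6461 − 8518 = −2057 kJ
Reaction II:
  Bonds broken (reactants):
    C–C: 1 × 352 = 352
    C–H: 5 × 419 = 2095
    C–O: 1 × 365 = 365
    O–H: 1 × 479 = 479
    Σ(broken) = 3291 kJ
  Bonds formed (products):
    C–H: 4 × 419 = 1676
    C=C: 1 × 598 = 598
    O–H: 2 × 479 = 958
    Σ(formed) = 3232 kJ
  ΔH_II = 3291 − 3232 = +59 kJ
ΔH_I − ΔH_II = −2116 kJ, so reaction I has the more negative ΔH; |ΔH_I − ΔH_II| = 2116 kJ.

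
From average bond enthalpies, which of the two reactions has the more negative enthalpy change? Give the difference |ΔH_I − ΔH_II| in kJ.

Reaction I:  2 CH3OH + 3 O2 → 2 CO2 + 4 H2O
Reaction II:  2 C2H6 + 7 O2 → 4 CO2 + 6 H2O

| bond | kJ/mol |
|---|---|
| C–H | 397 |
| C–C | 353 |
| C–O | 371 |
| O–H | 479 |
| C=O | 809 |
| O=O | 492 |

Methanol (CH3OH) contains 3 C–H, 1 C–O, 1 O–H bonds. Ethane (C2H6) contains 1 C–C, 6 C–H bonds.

Reaction II, by 1796 kJ

Reaction I:
  Bonds broken (reactants):
    C–H: 6 × 397 = 2382
    C–O: 2 × 371 = 742
    O–H: 2 × 479 = 958
    O=O: 3 × 492 = 1476
    Σ(broken) = 5558 kJ
  Bonds formed (products):
    C=O: 4 × 809 = 3236
    O–H: 8 × 479 = 3832
    Σ(formed) = 7068 kJ
  ΔH_I = 5558 − 7068 = −1510 kJ
Reaction II:
  Bonds broken (reactants):
    C–C: 2 × 353 = 706
    C–H: 12 × 397 = 4764
    O=O: 7 × 492 = 3444
    Σ(broken) = 8914 kJ
  Bonds formed (products):
    C=O: 8 × 809 = 6472
    O–H: 12 × 479 = 5748
    Σ(formed) = 12220 kJ
  ΔH_II = 8914 − 12220 = −3306 kJ
ΔH_I − ΔH_II = +1796 kJ, so reaction II has the more negative ΔH; |ΔH_I − ΔH_II| = 1796 kJ.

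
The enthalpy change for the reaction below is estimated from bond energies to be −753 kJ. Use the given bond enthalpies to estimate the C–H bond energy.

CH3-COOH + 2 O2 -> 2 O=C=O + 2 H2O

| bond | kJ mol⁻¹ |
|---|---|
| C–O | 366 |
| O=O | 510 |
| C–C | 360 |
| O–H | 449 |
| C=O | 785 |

D(C–H) ≈ 401 kJ/mol

Let D be the C–H bond energy.
Σ(broken) = 1×360 + 3×D + 1×366 + 1×785 + 1×449 + 2×510 = 2980 + 3D
Σ(formed) = 4×785 + 4×449 = 4936
ΔH = Σ(broken) − Σ(formed) = (2980 + 3D) − (4936) = −1956 + 3D
Setting this equal to −753 kJ gives 3D = 1203, so D = 401 kJ/mol.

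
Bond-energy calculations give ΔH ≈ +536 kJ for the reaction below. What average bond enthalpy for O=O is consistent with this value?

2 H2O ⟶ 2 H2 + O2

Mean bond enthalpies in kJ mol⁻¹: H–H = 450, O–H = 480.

Let D be the O=O bond energy.
Σ(broken) = 4×480 = 1920
Σ(formed) = 2×450 + 1×D = 900 + D
ΔH = Σ(broken) − Σ(formed) = (1920) − (900 + D) = +1020 − D
Setting this equal to +536 kJ gives D = 484 kJ/mol.

D(O=O) ≈ 484 kJ/mol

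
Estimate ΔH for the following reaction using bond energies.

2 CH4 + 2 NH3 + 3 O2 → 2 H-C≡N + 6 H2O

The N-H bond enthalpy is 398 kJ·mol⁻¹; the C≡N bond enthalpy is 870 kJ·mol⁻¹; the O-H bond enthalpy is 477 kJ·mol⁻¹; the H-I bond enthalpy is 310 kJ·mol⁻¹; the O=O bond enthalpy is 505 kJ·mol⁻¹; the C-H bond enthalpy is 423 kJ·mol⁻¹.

Bonds broken (reactants):
  C-H: 8 × 423 = 3384
  N-H: 6 × 398 = 2388
  O=O: 3 × 505 = 1515
  Σ(broken) = 7287 kJ
Bonds formed (products):
  C≡N: 2 × 870 = 1740
  C-H: 2 × 423 = 846
  O-H: 12 × 477 = 5724
  Σ(formed) = 8310 kJ
ΔH = Σ(broken) − Σ(formed) = 7287 − 8310 = −1023 kJ

ΔH ≈ −1023 kJ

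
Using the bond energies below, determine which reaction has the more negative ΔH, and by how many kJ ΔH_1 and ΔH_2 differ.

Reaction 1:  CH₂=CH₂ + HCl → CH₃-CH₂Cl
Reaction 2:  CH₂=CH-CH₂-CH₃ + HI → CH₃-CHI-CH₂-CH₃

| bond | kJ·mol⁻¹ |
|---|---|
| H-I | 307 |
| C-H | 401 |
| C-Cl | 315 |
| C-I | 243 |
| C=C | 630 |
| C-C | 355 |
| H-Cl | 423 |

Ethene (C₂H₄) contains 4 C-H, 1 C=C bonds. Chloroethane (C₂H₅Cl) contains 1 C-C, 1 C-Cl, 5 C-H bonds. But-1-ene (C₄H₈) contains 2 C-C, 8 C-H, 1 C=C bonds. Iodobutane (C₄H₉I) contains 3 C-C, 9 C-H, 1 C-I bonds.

Reaction 1:
  Bonds broken (reactants):
    C-H: 4 × 401 = 1604
    C=C: 1 × 630 = 630
    H-Cl: 1 × 423 = 423
    Σ(broken) = 2657 kJ
  Bonds formed (products):
    C-C: 1 × 355 = 355
    C-Cl: 1 × 315 = 315
    C-H: 5 × 401 = 2005
    Σ(formed) = 2675 kJ
  ΔH_1 = 2657 − 2675 = −18 kJ
Reaction 2:
  Bonds broken (reactants):
    C-C: 2 × 355 = 710
    C-H: 8 × 401 = 3208
    C=C: 1 × 630 = 630
    H-I: 1 × 307 = 307
    Σ(broken) = 4855 kJ
  Bonds formed (products):
    C-C: 3 × 355 = 1065
    C-H: 9 × 401 = 3609
    C-I: 1 × 243 = 243
    Σ(formed) = 4917 kJ
  ΔH_2 = 4855 − 4917 = −62 kJ
ΔH_1 − ΔH_2 = +44 kJ, so reaction 2 has the more negative ΔH; |ΔH_1 − ΔH_2| = 44 kJ.

Reaction 2, by 44 kJ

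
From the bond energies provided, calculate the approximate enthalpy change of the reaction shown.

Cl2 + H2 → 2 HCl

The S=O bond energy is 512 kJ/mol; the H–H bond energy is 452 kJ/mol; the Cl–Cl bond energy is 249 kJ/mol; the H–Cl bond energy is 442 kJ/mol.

ΔH ≈ −183 kJ

Bonds broken (reactants):
  Cl–Cl: 1 × 249 = 249
  H–H: 1 × 452 = 452
  Σ(broken) = 701 kJ
Bonds formed (products):
  H–Cl: 2 × 442 = 884
  Σ(formed) = 884 kJ
ΔH = Σ(broken) − Σ(formed) = 701 − 884 = −183 kJ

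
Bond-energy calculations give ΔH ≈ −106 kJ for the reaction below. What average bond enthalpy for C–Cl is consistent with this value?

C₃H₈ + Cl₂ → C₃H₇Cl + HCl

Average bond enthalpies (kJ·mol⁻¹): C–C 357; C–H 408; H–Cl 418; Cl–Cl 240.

D(C–Cl) ≈ 336 kJ/mol

Let D be the C–Cl bond energy.
Σ(broken) = 2×357 + 8×408 + 1×240 = 4218
Σ(formed) = 2×357 + 1×D + 7×408 + 1×418 = 3988 + D
ΔH = Σ(broken) − Σ(formed) = (4218) − (3988 + D) = +230 − D
Setting this equal to −106 kJ gives D = 336 kJ/mol.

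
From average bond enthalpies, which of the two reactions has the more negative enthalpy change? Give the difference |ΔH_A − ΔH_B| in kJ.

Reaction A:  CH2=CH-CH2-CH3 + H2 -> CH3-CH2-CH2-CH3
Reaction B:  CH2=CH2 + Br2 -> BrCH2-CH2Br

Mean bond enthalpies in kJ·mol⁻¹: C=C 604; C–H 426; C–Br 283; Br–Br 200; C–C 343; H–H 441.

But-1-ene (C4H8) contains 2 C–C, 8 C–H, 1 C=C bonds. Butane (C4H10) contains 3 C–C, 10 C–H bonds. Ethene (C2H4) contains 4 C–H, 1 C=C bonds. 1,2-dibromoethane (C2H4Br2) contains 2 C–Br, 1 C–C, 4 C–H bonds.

Reaction A:
  Bonds broken (reactants):
    C–C: 2 × 343 = 686
    C–H: 8 × 426 = 3408
    C=C: 1 × 604 = 604
    H–H: 1 × 441 = 441
    Σ(broken) = 5139 kJ
  Bonds formed (products):
    C–C: 3 × 343 = 1029
    C–H: 10 × 426 = 4260
    Σ(formed) = 5289 kJ
  ΔH_A = 5139 − 5289 = −150 kJ
Reaction B:
  Bonds broken (reactants):
    Br–Br: 1 × 200 = 200
    C–H: 4 × 426 = 1704
    C=C: 1 × 604 = 604
    Σ(broken) = 2508 kJ
  Bonds formed (products):
    C–Br: 2 × 283 = 566
    C–C: 1 × 343 = 343
    C–H: 4 × 426 = 1704
    Σ(formed) = 2613 kJ
  ΔH_B = 2508 − 2613 = −105 kJ
ΔH_A − ΔH_B = −45 kJ, so reaction A has the more negative ΔH; |ΔH_A − ΔH_B| = 45 kJ.

Reaction A, by 45 kJ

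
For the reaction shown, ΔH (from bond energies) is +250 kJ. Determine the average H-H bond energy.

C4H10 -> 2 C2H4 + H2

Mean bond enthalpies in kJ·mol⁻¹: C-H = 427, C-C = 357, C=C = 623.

Let D be the H-H bond energy.
Σ(broken) = 3×357 + 10×427 = 5341
Σ(formed) = 8×427 + 2×623 + 1×D = 4662 + D
ΔH = Σ(broken) − Σ(formed) = (5341) − (4662 + D) = +679 − D
Setting this equal to +250 kJ gives D = 429 kJ/mol.

D(H-H) ≈ 429 kJ/mol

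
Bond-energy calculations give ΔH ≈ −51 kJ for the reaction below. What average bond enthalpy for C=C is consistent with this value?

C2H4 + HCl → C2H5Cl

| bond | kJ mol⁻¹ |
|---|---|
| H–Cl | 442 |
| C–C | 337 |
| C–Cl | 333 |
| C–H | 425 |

D(C=C) ≈ 602 kJ/mol

Let D be the C=C bond energy.
Σ(broken) = 4×425 + 1×D + 1×442 = 2142 + D
Σ(formed) = 1×337 + 1×333 + 5×425 = 2795
ΔH = Σ(broken) − Σ(formed) = (2142 + D) − (2795) = −653 + D
Setting this equal to −51 kJ gives D = 602 kJ/mol.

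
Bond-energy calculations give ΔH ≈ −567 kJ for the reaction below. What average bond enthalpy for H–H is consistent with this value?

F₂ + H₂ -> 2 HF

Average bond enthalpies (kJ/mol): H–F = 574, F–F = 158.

D(H–H) ≈ 423 kJ/mol

Let D be the H–H bond energy.
Σ(broken) = 1×158 + 1×D = 158 + D
Σ(formed) = 2×574 = 1148
ΔH = Σ(broken) − Σ(formed) = (158 + D) − (1148) = −990 + D
Setting this equal to −567 kJ gives D = 423 kJ/mol.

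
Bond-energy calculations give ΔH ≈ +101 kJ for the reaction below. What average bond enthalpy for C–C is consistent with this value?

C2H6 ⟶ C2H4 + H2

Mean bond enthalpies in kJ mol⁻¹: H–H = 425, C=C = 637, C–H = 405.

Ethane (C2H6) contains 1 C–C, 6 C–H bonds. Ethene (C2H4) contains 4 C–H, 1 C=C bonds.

D(C–C) ≈ 353 kJ/mol

Let D be the C–C bond energy.
Σ(broken) = 1×D + 6×405 = 2430 + D
Σ(formed) = 4×405 + 1×637 + 1×425 = 2682
ΔH = Σ(broken) − Σ(formed) = (2430 + D) − (2682) = −252 + D
Setting this equal to +101 kJ gives D = 353 kJ/mol.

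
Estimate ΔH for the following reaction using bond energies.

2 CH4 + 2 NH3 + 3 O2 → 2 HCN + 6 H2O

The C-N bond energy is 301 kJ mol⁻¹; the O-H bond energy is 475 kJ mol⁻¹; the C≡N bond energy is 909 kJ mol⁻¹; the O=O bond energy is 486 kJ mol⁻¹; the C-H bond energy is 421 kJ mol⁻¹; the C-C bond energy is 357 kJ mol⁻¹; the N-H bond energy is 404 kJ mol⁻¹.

Bonds broken (reactants):
  C-H: 8 × 421 = 3368
  N-H: 6 × 404 = 2424
  O=O: 3 × 486 = 1458
  Σ(broken) = 7250 kJ
Bonds formed (products):
  C≡N: 2 × 909 = 1818
  C-H: 2 × 421 = 842
  O-H: 12 × 475 = 5700
  Σ(formed) = 8360 kJ
ΔH = Σ(broken) − Σ(formed) = 7250 − 8360 = −1110 kJ

ΔH ≈ −1110 kJ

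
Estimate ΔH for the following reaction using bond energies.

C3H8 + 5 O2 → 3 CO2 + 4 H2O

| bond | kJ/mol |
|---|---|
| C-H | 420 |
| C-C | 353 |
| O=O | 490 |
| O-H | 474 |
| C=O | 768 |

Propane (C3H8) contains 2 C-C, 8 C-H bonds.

Bonds broken (reactants):
  C-C: 2 × 353 = 706
  C-H: 8 × 420 = 3360
  O=O: 5 × 490 = 2450
  Σ(broken) = 6516 kJ
Bonds formed (products):
  C=O: 6 × 768 = 4608
  O-H: 8 × 474 = 3792
  Σ(formed) = 8400 kJ
ΔH = Σ(broken) − Σ(formed) = 6516 − 8400 = −1884 kJ

ΔH ≈ −1884 kJ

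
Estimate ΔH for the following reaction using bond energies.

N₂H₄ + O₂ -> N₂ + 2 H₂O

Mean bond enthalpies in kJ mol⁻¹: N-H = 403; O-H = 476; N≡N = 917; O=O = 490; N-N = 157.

Bonds broken (reactants):
  N-H: 4 × 403 = 1612
  N-N: 1 × 157 = 157
  O=O: 1 × 490 = 490
  Σ(broken) = 2259 kJ
Bonds formed (products):
  N≡N: 1 × 917 = 917
  O-H: 4 × 476 = 1904
  Σ(formed) = 2821 kJ
ΔH = Σ(broken) − Σ(formed) = 2259 − 2821 = −562 kJ

ΔH ≈ −562 kJ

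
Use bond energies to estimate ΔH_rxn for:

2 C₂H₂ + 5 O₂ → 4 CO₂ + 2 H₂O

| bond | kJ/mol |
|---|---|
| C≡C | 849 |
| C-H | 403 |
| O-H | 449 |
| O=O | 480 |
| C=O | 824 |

Bonds broken (reactants):
  C≡C: 2 × 849 = 1698
  C-H: 4 × 403 = 1612
  O=O: 5 × 480 = 2400
  Σ(broken) = 5710 kJ
Bonds formed (products):
  C=O: 8 × 824 = 6592
  O-H: 4 × 449 = 1796
  Σ(formed) = 8388 kJ
ΔH = Σ(broken) − Σ(formed) = 5710 − 8388 = −2678 kJ

ΔH ≈ −2678 kJ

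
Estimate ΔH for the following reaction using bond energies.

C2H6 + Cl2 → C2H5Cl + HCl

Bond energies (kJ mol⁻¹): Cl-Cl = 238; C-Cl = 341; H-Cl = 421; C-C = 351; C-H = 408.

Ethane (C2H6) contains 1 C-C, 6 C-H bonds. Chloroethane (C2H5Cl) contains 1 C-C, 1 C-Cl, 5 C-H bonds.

ΔH ≈ −116 kJ

Bonds broken (reactants):
  C-C: 1 × 351 = 351
  C-H: 6 × 408 = 2448
  Cl-Cl: 1 × 238 = 238
  Σ(broken) = 3037 kJ
Bonds formed (products):
  C-C: 1 × 351 = 351
  C-Cl: 1 × 341 = 341
  C-H: 5 × 408 = 2040
  H-Cl: 1 × 421 = 421
  Σ(formed) = 3153 kJ
ΔH = Σ(broken) − Σ(formed) = 3037 − 3153 = −116 kJ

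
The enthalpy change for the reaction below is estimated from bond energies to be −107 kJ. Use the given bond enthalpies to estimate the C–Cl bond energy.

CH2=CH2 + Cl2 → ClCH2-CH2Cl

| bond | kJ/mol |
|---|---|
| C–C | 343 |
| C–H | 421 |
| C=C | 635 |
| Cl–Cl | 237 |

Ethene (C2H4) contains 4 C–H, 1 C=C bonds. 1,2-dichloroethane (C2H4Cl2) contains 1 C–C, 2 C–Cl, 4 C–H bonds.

D(C–Cl) ≈ 318 kJ/mol

Let D be the C–Cl bond energy.
Σ(broken) = 4×421 + 1×635 + 1×237 = 2556
Σ(formed) = 1×343 + 2×D + 4×421 = 2027 + 2D
ΔH = Σ(broken) − Σ(formed) = (2556) − (2027 + 2D) = +529 − 2D
Setting this equal to −107 kJ gives 2D = 636, so D = 318 kJ/mol.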